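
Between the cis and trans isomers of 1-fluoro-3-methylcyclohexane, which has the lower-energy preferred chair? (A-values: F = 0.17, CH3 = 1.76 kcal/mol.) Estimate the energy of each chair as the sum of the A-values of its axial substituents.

At 1,3 positions (parity same): cis → (e,e or a,a); trans → (a,e or e,a).
Best chair for cis: E = 0.00 kcal/mol; best chair for trans: E = 0.17 kcal/mol.
The cis isomer is lower by 0.17 kcal/mol.

cis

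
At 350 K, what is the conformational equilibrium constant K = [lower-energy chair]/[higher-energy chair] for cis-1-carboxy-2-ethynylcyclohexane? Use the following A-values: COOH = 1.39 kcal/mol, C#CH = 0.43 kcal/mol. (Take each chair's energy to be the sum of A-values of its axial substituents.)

C1 and C2 have opposite parity, so for the cis isomer the two substituents are one axial and one equatorial in each chair.
Chair I (carboxyl axial, ethynyl equatorial): E = 1.39 kcal/mol; chair II (carboxyl equatorial, ethynyl axial): E = 0.43 kcal/mol.
ΔG = 0.96 kcal/mol between the two chairs.
K = exp(ΔG/RT) with R = 1.987×10⁻³ kcal mol⁻¹ K⁻¹ and T = 350 K gives K ≈ 3.98.

K ≈ 3.98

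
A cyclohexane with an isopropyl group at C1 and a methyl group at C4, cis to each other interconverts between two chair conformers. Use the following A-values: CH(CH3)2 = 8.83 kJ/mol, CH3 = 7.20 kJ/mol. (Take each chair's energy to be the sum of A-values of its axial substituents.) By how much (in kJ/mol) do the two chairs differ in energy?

C1 and C4 have opposite parity, so for the cis isomer the two substituents are one axial and one equatorial in each chair.
Chair I (isopropyl axial, methyl equatorial): E = 8.83 kJ/mol.
Chair II (isopropyl equatorial, methyl axial): E = 7.20 kJ/mol.
ΔE = 8.83 − 7.20 = 1.63 kJ/mol; chair II is more stable.

1.63 kJ/mol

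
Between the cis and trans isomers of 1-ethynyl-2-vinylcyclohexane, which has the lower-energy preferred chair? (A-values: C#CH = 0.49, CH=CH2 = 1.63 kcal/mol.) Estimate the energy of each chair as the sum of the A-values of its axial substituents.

trans

At 1,2 positions (parity opposite): cis → (a,e or e,a); trans → (e,e or a,a).
Best chair for cis: E = 0.49 kcal/mol; best chair for trans: E = 0.00 kcal/mol.
The trans isomer is lower by 0.49 kcal/mol.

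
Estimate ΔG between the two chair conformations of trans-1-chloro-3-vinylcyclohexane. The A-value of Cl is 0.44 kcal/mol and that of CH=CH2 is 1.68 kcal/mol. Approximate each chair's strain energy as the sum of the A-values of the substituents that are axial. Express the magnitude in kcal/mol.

1.24 kcal/mol

C1 and C3 have the same parity, so for the trans isomer the two substituents are one axial and one equatorial in each chair.
Chair I (chloro axial, vinyl equatorial): E = 0.44 kcal/mol.
Chair II (chloro equatorial, vinyl axial): E = 1.68 kcal/mol.
ΔE = 1.68 − 0.44 = 1.24 kcal/mol; chair I is more stable.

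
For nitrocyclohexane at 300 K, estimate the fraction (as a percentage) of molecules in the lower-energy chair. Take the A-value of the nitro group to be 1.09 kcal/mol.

86.2%

One chair has the nitro group axial (E = 1.09 kcal/mol) and the other has it equatorial (E = 0).
ΔG = 1.09 kcal/mol between the two chairs.
K = exp(ΔG/RT) with R = 1.987×10⁻³ kcal mol⁻¹ K⁻¹ and T = 300 K gives K ≈ 6.22.
Fraction in the lower-energy chair = K/(K+1) = 86.2%.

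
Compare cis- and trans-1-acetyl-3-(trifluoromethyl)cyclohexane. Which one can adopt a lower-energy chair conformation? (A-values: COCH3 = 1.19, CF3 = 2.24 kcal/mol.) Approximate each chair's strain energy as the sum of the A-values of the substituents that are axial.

cis

At 1,3 positions (parity same): cis → (e,e or a,a); trans → (a,e or e,a).
Best chair for cis: E = 0.00 kcal/mol; best chair for trans: E = 1.19 kcal/mol.
The cis isomer is lower by 1.19 kcal/mol.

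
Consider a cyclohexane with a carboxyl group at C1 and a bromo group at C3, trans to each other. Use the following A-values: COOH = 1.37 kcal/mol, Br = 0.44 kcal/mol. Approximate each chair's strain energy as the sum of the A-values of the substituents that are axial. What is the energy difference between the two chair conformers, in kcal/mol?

C1 and C3 have the same parity, so for the trans isomer the two substituents are one axial and one equatorial in each chair.
Chair I (carboxyl axial, bromo equatorial): E = 1.37 kcal/mol.
Chair II (carboxyl equatorial, bromo axial): E = 0.44 kcal/mol.
ΔE = 1.37 − 0.44 = 0.93 kcal/mol; chair II is more stable.

0.93 kcal/mol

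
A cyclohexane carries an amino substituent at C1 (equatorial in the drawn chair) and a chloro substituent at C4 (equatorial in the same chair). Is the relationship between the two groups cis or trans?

trans

C1 and C4 have opposite parity, so their axial bonds point in opposite directions.
With opposite-parity carbons, two substituents on the same face are one axial and one equatorial; opposite faces give both axial or both equatorial.
Here the groups are equatorial/equatorial → opposite face → trans.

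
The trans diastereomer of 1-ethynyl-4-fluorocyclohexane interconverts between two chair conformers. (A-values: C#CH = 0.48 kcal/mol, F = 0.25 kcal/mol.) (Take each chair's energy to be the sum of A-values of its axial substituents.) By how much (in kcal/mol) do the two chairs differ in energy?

0.73 kcal/mol

C1 and C4 have opposite parity, so for the trans isomer the two substituents are e,e in one chair and a,a in the other.
Chair I (ethynyl axial, fluoro axial): E = 0.73 kcal/mol.
Chair II (ethynyl equatorial, fluoro equatorial): E = 0.00 kcal/mol.
ΔE = 0.73 − 0.00 = 0.73 kcal/mol; chair II is more stable.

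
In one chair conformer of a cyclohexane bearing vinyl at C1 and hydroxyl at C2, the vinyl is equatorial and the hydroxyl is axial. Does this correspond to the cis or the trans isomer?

cis

C1 and C2 have opposite parity, so their axial bonds point in opposite directions.
With opposite-parity carbons, two substituents on the same face are one axial and one equatorial; opposite faces give both axial or both equatorial.
Here the groups are equatorial/axial → same face → cis.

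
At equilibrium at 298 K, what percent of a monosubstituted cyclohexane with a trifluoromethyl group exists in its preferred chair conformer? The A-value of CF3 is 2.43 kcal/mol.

One chair has the trifluoromethyl group axial (E = 2.43 kcal/mol) and the other has it equatorial (E = 0).
ΔG = 2.43 kcal/mol between the two chairs.
K = exp(ΔG/RT) with R = 1.987×10⁻³ kcal mol⁻¹ K⁻¹ and T = 298 K gives K ≈ 60.6.
Fraction in the lower-energy chair = K/(K+1) = 98.4%.

98.4%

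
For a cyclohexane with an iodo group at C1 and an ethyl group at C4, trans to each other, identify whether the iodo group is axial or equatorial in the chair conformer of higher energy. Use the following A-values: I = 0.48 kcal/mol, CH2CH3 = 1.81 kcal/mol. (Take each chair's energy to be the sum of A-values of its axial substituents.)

C1 and C4 have opposite parity, so for the trans isomer the two substituents are e,e in one chair and a,a in the other.
Chair I (iodo axial, ethyl axial): E = 2.29 kcal/mol.
Chair II (iodo equatorial, ethyl equatorial): E = 0.00 kcal/mol.
Chair I is the less stable (higher-energy) conformer, and in that chair the iodo group is axial.

axial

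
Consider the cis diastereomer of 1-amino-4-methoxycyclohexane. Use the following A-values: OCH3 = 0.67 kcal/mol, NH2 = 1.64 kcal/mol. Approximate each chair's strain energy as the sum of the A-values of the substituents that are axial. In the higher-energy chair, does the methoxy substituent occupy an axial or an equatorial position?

equatorial

C1 and C4 have opposite parity, so for the cis isomer the two substituents are one axial and one equatorial in each chair.
Chair I (methoxy axial, amino equatorial): E = 0.67 kcal/mol.
Chair II (methoxy equatorial, amino axial): E = 1.64 kcal/mol.
Chair II is the less stable (higher-energy) conformer, and in that chair the methoxy group is equatorial.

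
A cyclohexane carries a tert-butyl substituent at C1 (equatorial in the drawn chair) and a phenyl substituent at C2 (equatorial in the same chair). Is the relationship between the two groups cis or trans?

trans

C1 and C2 have opposite parity, so their axial bonds point in opposite directions.
With opposite-parity carbons, two substituents on the same face are one axial and one equatorial; opposite faces give both axial or both equatorial.
Here the groups are equatorial/equatorial → opposite face → trans.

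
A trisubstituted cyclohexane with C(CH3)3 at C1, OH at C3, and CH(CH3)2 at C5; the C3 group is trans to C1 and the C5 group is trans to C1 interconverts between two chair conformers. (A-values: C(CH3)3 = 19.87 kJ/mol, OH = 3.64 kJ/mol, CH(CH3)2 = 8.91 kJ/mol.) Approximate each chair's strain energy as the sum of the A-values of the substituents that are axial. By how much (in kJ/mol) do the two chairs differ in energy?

Chair I (tert-butyl axial, hydroxyl equatorial, isopropyl equatorial): E = 19.87 kJ/mol.
Chair II (tert-butyl equatorial, hydroxyl axial, isopropyl axial): E = 12.55 kJ/mol.
ΔE = 19.87 − 12.55 = 7.32 kJ/mol; chair II is more stable.

7.32 kJ/mol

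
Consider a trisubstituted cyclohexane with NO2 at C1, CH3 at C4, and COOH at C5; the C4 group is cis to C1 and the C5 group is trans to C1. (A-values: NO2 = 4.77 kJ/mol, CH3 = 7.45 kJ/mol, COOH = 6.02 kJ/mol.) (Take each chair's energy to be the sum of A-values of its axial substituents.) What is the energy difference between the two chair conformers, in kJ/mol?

8.70 kJ/mol

Chair I (nitro axial, methyl equatorial, carboxyl equatorial): E = 4.77 kJ/mol.
Chair II (nitro equatorial, methyl axial, carboxyl axial): E = 13.47 kJ/mol.
ΔE = 13.47 − 4.77 = 8.70 kJ/mol; chair I is more stable.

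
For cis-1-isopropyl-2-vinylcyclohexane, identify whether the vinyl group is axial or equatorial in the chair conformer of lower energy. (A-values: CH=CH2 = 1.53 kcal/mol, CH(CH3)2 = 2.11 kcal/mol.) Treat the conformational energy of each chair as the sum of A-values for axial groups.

axial

C1 and C2 have opposite parity, so for the cis isomer the two substituents are one axial and one equatorial in each chair.
Chair I (vinyl axial, isopropyl equatorial): E = 1.53 kcal/mol.
Chair II (vinyl equatorial, isopropyl axial): E = 2.11 kcal/mol.
Chair I is the more stable (lower-energy) conformer, and in that chair the vinyl group is axial.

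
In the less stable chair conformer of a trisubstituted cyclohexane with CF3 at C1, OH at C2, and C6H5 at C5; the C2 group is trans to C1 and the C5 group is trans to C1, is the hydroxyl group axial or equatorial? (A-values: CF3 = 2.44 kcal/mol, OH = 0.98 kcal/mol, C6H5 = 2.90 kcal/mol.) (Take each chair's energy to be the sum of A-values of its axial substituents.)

axial

Chair I (trifluoromethyl axial, hydroxyl axial, phenyl equatorial): E = 3.42 kcal/mol.
Chair II (trifluoromethyl equatorial, hydroxyl equatorial, phenyl axial): E = 2.90 kcal/mol.
Chair I is the less stable (higher-energy) conformer, and in that chair the hydroxyl group is axial.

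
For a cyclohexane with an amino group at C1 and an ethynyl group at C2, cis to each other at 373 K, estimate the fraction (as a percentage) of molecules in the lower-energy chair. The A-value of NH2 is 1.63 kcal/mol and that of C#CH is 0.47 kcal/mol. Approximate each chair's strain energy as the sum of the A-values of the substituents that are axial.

C1 and C2 have opposite parity, so for the cis isomer the two substituents are one axial and one equatorial in each chair.
Chair I (amino axial, ethynyl equatorial): E = 1.63 kcal/mol; chair II (amino equatorial, ethynyl axial): E = 0.47 kcal/mol.
ΔG = 1.16 kcal/mol between the two chairs.
K = exp(ΔG/RT) with R = 1.987×10⁻³ kcal mol⁻¹ K⁻¹ and T = 373 K gives K ≈ 4.78.
Fraction in the lower-energy chair = K/(K+1) = 82.7%.

82.7%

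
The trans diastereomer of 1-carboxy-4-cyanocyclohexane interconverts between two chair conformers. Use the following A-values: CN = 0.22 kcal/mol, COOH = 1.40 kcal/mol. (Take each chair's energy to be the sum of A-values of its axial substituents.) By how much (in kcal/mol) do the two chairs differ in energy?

1.62 kcal/mol

C1 and C4 have opposite parity, so for the trans isomer the two substituents are e,e in one chair and a,a in the other.
Chair I (cyano axial, carboxyl axial): E = 1.62 kcal/mol.
Chair II (cyano equatorial, carboxyl equatorial): E = 0.00 kcal/mol.
ΔE = 1.62 − 0.00 = 1.62 kcal/mol; chair II is more stable.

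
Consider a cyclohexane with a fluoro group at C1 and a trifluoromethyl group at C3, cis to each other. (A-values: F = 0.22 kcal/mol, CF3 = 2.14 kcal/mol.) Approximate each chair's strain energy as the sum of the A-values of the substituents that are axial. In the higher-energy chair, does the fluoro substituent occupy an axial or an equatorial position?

C1 and C3 have the same parity, so for the cis isomer the two substituents are e,e in one chair and a,a in the other.
Chair I (fluoro axial, trifluoromethyl axial): E = 2.36 kcal/mol.
Chair II (fluoro equatorial, trifluoromethyl equatorial): E = 0.00 kcal/mol.
Chair I is the less stable (higher-energy) conformer, and in that chair the fluoro group is axial.

axial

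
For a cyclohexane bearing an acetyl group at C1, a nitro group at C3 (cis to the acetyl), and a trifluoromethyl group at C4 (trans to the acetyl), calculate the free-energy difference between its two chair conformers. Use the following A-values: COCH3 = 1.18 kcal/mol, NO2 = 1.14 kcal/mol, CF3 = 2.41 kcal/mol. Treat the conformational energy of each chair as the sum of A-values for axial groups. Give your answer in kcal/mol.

Chair I (acetyl axial, nitro axial, trifluoromethyl axial): E = 4.73 kcal/mol.
Chair II (acetyl equatorial, nitro equatorial, trifluoromethyl equatorial): E = 0.00 kcal/mol.
ΔE = 4.73 − 0.00 = 4.73 kcal/mol; chair II is more stable.

4.73 kcal/mol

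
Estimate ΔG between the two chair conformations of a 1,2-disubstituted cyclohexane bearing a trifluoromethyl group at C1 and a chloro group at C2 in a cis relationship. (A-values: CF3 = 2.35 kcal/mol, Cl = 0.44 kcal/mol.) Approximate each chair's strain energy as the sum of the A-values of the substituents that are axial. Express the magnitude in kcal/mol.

1.91 kcal/mol

C1 and C2 have opposite parity, so for the cis isomer the two substituents are one axial and one equatorial in each chair.
Chair I (trifluoromethyl axial, chloro equatorial): E = 2.35 kcal/mol.
Chair II (trifluoromethyl equatorial, chloro axial): E = 0.44 kcal/mol.
ΔE = 2.35 − 0.44 = 1.91 kcal/mol; chair II is more stable.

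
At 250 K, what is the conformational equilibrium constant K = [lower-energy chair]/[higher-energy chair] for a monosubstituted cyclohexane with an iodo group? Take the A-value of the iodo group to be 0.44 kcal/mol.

K ≈ 2.42

One chair has the iodo group axial (E = 0.44 kcal/mol) and the other has it equatorial (E = 0).
ΔG = 0.44 kcal/mol between the two chairs.
K = exp(ΔG/RT) with R = 1.987×10⁻³ kcal mol⁻¹ K⁻¹ and T = 250 K gives K ≈ 2.42.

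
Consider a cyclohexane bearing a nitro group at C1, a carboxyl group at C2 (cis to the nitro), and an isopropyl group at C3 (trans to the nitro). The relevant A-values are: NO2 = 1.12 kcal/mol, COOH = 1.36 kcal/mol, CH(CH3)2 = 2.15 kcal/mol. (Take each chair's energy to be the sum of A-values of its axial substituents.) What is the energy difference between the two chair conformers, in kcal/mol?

2.39 kcal/mol

Chair I (nitro axial, carboxyl equatorial, isopropyl equatorial): E = 1.12 kcal/mol.
Chair II (nitro equatorial, carboxyl axial, isopropyl axial): E = 3.51 kcal/mol.
ΔE = 3.51 − 1.12 = 2.39 kcal/mol; chair I is more stable.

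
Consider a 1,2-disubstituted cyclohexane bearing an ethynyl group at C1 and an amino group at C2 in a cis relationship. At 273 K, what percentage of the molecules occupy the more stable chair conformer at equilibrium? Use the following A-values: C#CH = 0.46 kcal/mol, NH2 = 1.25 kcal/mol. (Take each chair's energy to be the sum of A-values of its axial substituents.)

C1 and C2 have opposite parity, so for the cis isomer the two substituents are one axial and one equatorial in each chair.
Chair I (ethynyl axial, amino equatorial): E = 0.46 kcal/mol; chair II (ethynyl equatorial, amino axial): E = 1.25 kcal/mol.
ΔG = 0.79 kcal/mol between the two chairs.
K = exp(ΔG/RT) with R = 1.987×10⁻³ kcal mol⁻¹ K⁻¹ and T = 273 K gives K ≈ 4.29.
Fraction in the lower-energy chair = K/(K+1) = 81.1%.

81.1%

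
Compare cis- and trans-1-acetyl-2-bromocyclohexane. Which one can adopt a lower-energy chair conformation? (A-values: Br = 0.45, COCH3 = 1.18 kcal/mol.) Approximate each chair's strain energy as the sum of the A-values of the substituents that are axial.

At 1,2 positions (parity opposite): cis → (a,e or e,a); trans → (e,e or a,a).
Best chair for cis: E = 0.45 kcal/mol; best chair for trans: E = 0.00 kcal/mol.
The trans isomer is lower by 0.45 kcal/mol.

trans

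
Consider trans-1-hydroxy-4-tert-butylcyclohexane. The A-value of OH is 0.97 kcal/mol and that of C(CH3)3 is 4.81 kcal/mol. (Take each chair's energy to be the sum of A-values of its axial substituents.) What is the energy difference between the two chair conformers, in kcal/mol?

C1 and C4 have opposite parity, so for the trans isomer the two substituents are e,e in one chair and a,a in the other.
Chair I (hydroxyl axial, tert-butyl axial): E = 5.78 kcal/mol.
Chair II (hydroxyl equatorial, tert-butyl equatorial): E = 0.00 kcal/mol.
ΔE = 5.78 − 0.00 = 5.78 kcal/mol; chair II is more stable.

5.78 kcal/mol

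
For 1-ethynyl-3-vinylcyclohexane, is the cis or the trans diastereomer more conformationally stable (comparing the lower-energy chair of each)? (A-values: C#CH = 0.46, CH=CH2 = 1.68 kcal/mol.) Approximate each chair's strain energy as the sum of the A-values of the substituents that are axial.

At 1,3 positions (parity same): cis → (e,e or a,a); trans → (a,e or e,a).
Best chair for cis: E = 0.00 kcal/mol; best chair for trans: E = 0.46 kcal/mol.
The cis isomer is lower by 0.46 kcal/mol.

cis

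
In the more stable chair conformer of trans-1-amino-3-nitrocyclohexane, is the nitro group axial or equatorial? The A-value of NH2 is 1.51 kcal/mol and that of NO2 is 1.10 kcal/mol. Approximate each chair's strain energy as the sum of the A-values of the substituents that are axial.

axial

C1 and C3 have the same parity, so for the trans isomer the two substituents are one axial and one equatorial in each chair.
Chair I (amino axial, nitro equatorial): E = 1.51 kcal/mol.
Chair II (amino equatorial, nitro axial): E = 1.10 kcal/mol.
Chair II is the more stable (lower-energy) conformer, and in that chair the nitro group is axial.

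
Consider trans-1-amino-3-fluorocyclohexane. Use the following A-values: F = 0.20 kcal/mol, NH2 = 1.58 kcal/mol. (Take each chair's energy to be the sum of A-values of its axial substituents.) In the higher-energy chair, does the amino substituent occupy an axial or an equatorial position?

C1 and C3 have the same parity, so for the trans isomer the two substituents are one axial and one equatorial in each chair.
Chair I (fluoro axial, amino equatorial): E = 0.20 kcal/mol.
Chair II (fluoro equatorial, amino axial): E = 1.58 kcal/mol.
Chair II is the less stable (higher-energy) conformer, and in that chair the amino group is axial.

axial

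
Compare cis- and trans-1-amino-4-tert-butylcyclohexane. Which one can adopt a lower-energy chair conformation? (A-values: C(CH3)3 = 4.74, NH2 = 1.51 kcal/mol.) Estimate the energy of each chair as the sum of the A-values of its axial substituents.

trans

At 1,4 positions (parity opposite): cis → (a,e or e,a); trans → (e,e or a,a).
Best chair for cis: E = 1.51 kcal/mol; best chair for trans: E = 0.00 kcal/mol.
The trans isomer is lower by 1.51 kcal/mol.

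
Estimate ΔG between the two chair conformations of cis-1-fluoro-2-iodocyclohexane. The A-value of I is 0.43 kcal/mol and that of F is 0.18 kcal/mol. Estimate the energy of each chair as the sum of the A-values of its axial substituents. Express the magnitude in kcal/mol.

C1 and C2 have opposite parity, so for the cis isomer the two substituents are one axial and one equatorial in each chair.
Chair I (iodo axial, fluoro equatorial): E = 0.43 kcal/mol.
Chair II (iodo equatorial, fluoro axial): E = 0.18 kcal/mol.
ΔE = 0.43 − 0.18 = 0.25 kcal/mol; chair II is more stable.

0.25 kcal/mol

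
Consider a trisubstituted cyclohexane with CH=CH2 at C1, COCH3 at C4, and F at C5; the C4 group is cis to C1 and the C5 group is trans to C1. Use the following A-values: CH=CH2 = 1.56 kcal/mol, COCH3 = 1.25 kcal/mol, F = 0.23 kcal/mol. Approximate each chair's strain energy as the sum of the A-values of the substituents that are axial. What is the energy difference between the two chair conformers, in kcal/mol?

0.08 kcal/mol

Chair I (vinyl axial, acetyl equatorial, fluoro equatorial): E = 1.56 kcal/mol.
Chair II (vinyl equatorial, acetyl axial, fluoro axial): E = 1.48 kcal/mol.
ΔE = 1.56 − 1.48 = 0.08 kcal/mol; chair II is more stable.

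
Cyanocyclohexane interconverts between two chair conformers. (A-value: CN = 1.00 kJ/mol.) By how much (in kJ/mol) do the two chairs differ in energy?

A monosubstituted cyclohexane has one chair with the cyano group axial (E = A = 1.00 kJ/mol) and one with it equatorial (E = 0).
ΔE = 1.00 − 0 = 1.00 kJ/mol.

1.00 kJ/mol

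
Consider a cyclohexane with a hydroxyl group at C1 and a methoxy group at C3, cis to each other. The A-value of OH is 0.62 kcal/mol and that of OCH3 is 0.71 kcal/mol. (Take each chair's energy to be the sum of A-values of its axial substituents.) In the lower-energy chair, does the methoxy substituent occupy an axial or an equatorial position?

equatorial

C1 and C3 have the same parity, so for the cis isomer the two substituents are e,e in one chair and a,a in the other.
Chair I (hydroxyl axial, methoxy axial): E = 1.33 kcal/mol.
Chair II (hydroxyl equatorial, methoxy equatorial): E = 0.00 kcal/mol.
Chair II is the more stable (lower-energy) conformer, and in that chair the methoxy group is equatorial.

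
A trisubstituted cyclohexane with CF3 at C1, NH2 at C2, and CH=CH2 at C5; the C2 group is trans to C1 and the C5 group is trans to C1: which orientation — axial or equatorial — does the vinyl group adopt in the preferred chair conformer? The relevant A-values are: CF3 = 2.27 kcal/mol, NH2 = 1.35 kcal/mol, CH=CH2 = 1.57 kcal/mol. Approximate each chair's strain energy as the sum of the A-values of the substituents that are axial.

Chair I (trifluoromethyl axial, amino axial, vinyl equatorial): E = 3.62 kcal/mol.
Chair II (trifluoromethyl equatorial, amino equatorial, vinyl axial): E = 1.57 kcal/mol.
Chair II is the more stable (lower-energy) conformer, and in that chair the vinyl group is axial.

axial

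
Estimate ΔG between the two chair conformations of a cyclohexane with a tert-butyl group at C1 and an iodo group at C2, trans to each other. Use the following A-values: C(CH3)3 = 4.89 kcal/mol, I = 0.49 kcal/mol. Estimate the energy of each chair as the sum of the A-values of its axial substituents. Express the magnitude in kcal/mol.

C1 and C2 have opposite parity, so for the trans isomer the two substituents are e,e in one chair and a,a in the other.
Chair I (tert-butyl axial, iodo axial): E = 5.38 kcal/mol.
Chair II (tert-butyl equatorial, iodo equatorial): E = 0.00 kcal/mol.
ΔE = 5.38 − 0.00 = 5.38 kcal/mol; chair II is more stable.

5.38 kcal/mol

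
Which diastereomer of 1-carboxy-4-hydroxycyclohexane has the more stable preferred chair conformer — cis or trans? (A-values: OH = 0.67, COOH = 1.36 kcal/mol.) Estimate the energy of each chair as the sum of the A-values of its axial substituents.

trans

At 1,4 positions (parity opposite): cis → (a,e or e,a); trans → (e,e or a,a).
Best chair for cis: E = 0.67 kcal/mol; best chair for trans: E = 0.00 kcal/mol.
The trans isomer is lower by 0.67 kcal/mol.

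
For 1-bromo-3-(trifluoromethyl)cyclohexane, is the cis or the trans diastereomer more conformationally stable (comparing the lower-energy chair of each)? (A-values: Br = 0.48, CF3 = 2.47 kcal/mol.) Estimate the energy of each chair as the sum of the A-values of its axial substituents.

cis

At 1,3 positions (parity same): cis → (e,e or a,a); trans → (a,e or e,a).
Best chair for cis: E = 0.00 kcal/mol; best chair for trans: E = 0.48 kcal/mol.
The cis isomer is lower by 0.48 kcal/mol.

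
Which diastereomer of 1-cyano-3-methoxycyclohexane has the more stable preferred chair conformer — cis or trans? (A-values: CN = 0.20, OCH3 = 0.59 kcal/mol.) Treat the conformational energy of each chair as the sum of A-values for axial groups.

cis

At 1,3 positions (parity same): cis → (e,e or a,a); trans → (a,e or e,a).
Best chair for cis: E = 0.00 kcal/mol; best chair for trans: E = 0.20 kcal/mol.
The cis isomer is lower by 0.20 kcal/mol.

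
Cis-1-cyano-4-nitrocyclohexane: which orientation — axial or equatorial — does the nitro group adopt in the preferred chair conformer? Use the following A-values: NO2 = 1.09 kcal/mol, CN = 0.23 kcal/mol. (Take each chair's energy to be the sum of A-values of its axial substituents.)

equatorial

C1 and C4 have opposite parity, so for the cis isomer the two substituents are one axial and one equatorial in each chair.
Chair I (nitro axial, cyano equatorial): E = 1.09 kcal/mol.
Chair II (nitro equatorial, cyano axial): E = 0.23 kcal/mol.
Chair II is the more stable (lower-energy) conformer, and in that chair the nitro group is equatorial.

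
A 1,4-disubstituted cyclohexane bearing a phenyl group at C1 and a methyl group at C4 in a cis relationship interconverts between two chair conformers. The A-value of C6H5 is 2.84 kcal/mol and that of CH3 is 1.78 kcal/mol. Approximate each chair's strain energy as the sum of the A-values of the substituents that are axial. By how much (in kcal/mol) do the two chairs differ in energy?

C1 and C4 have opposite parity, so for the cis isomer the two substituents are one axial and one equatorial in each chair.
Chair I (phenyl axial, methyl equatorial): E = 2.84 kcal/mol.
Chair II (phenyl equatorial, methyl axial): E = 1.78 kcal/mol.
ΔE = 2.84 − 1.78 = 1.06 kcal/mol; chair II is more stable.

1.06 kcal/mol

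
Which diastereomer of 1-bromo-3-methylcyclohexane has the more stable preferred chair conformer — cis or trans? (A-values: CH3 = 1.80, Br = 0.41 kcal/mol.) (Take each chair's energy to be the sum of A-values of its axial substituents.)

cis

At 1,3 positions (parity same): cis → (e,e or a,a); trans → (a,e or e,a).
Best chair for cis: E = 0.00 kcal/mol; best chair for trans: E = 0.41 kcal/mol.
The cis isomer is lower by 0.41 kcal/mol.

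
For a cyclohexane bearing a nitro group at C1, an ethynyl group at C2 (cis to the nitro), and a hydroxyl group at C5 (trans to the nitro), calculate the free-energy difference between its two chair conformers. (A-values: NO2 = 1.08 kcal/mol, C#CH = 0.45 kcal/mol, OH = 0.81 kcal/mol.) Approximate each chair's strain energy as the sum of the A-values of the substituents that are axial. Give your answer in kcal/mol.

0.18 kcal/mol

Chair I (nitro axial, ethynyl equatorial, hydroxyl equatorial): E = 1.08 kcal/mol.
Chair II (nitro equatorial, ethynyl axial, hydroxyl axial): E = 1.26 kcal/mol.
ΔE = 1.26 − 1.08 = 0.18 kcal/mol; chair I is more stable.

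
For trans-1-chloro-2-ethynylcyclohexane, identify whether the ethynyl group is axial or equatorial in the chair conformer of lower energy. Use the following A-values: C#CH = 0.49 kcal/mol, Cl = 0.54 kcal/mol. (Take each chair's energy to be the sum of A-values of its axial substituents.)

C1 and C2 have opposite parity, so for the trans isomer the two substituents are e,e in one chair and a,a in the other.
Chair I (ethynyl axial, chloro axial): E = 1.03 kcal/mol.
Chair II (ethynyl equatorial, chloro equatorial): E = 0.00 kcal/mol.
Chair II is the more stable (lower-energy) conformer, and in that chair the ethynyl group is equatorial.

equatorial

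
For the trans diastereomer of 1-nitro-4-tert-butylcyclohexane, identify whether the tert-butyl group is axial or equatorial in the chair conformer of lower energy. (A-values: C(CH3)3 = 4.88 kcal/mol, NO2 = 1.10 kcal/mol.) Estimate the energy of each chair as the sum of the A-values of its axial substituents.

equatorial

C1 and C4 have opposite parity, so for the trans isomer the two substituents are e,e in one chair and a,a in the other.
Chair I (tert-butyl axial, nitro axial): E = 5.98 kcal/mol.
Chair II (tert-butyl equatorial, nitro equatorial): E = 0.00 kcal/mol.
Chair II is the more stable (lower-energy) conformer, and in that chair the tert-butyl group is equatorial.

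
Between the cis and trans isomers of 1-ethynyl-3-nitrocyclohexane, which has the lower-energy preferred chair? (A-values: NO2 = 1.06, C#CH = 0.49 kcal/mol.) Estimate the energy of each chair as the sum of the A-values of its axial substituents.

cis

At 1,3 positions (parity same): cis → (e,e or a,a); trans → (a,e or e,a).
Best chair for cis: E = 0.00 kcal/mol; best chair for trans: E = 0.49 kcal/mol.
The cis isomer is lower by 0.49 kcal/mol.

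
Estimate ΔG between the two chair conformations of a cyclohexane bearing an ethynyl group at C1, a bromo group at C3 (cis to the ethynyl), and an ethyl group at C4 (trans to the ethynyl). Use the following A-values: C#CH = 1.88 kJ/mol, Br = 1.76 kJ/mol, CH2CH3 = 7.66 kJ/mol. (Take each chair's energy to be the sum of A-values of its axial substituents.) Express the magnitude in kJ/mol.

11.30 kJ/mol

Chair I (ethynyl axial, bromo axial, ethyl axial): E = 11.30 kJ/mol.
Chair II (ethynyl equatorial, bromo equatorial, ethyl equatorial): E = 0.00 kJ/mol.
ΔE = 11.30 − 0.00 = 11.30 kJ/mol; chair II is more stable.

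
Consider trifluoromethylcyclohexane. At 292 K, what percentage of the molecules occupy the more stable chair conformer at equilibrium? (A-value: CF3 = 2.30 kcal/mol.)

98.1%

One chair has the trifluoromethyl group axial (E = 2.30 kcal/mol) and the other has it equatorial (E = 0).
ΔG = 2.30 kcal/mol between the two chairs.
K = exp(ΔG/RT) with R = 1.987×10⁻³ kcal mol⁻¹ K⁻¹ and T = 292 K gives K ≈ 52.7.
Fraction in the lower-energy chair = K/(K+1) = 98.1%.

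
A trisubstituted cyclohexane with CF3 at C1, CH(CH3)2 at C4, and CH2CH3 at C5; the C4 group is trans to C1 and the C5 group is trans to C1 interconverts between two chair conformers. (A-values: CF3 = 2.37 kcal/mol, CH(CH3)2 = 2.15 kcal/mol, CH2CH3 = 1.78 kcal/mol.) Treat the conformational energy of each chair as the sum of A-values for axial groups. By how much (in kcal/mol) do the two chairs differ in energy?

2.74 kcal/mol

Chair I (trifluoromethyl axial, isopropyl axial, ethyl equatorial): E = 4.52 kcal/mol.
Chair II (trifluoromethyl equatorial, isopropyl equatorial, ethyl axial): E = 1.78 kcal/mol.
ΔE = 4.52 − 1.78 = 2.74 kcal/mol; chair II is more stable.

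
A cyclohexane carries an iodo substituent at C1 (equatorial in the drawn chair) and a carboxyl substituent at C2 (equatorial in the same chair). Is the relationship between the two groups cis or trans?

trans

C1 and C2 have opposite parity, so their axial bonds point in opposite directions.
With opposite-parity carbons, two substituents on the same face are one axial and one equatorial; opposite faces give both axial or both equatorial.
Here the groups are equatorial/equatorial → opposite face → trans.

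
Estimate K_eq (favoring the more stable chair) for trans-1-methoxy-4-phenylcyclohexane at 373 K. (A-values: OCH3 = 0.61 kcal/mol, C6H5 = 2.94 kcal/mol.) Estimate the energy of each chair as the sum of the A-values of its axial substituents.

K ≈ 120

C1 and C4 have opposite parity, so for the trans isomer the two substituents are e,e in one chair and a,a in the other.
Chair I (methoxy axial, phenyl axial): E = 3.55 kcal/mol; chair II (methoxy equatorial, phenyl equatorial): E = 0.00 kcal/mol.
ΔG = 3.55 kcal/mol between the two chairs.
K = exp(ΔG/RT) with R = 1.987×10⁻³ kcal mol⁻¹ K⁻¹ and T = 373 K gives K ≈ 120.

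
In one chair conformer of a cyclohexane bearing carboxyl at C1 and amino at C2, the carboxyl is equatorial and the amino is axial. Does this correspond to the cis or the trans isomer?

C1 and C2 have opposite parity, so their axial bonds point in opposite directions.
With opposite-parity carbons, two substituents on the same face are one axial and one equatorial; opposite faces give both axial or both equatorial.
Here the groups are equatorial/axial → same face → cis.

cis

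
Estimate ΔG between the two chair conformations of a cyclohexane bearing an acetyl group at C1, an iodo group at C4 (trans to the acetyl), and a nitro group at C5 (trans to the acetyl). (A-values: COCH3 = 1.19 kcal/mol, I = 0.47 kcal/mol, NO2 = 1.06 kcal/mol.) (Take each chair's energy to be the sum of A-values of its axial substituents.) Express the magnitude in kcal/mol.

Chair I (acetyl axial, iodo axial, nitro equatorial): E = 1.66 kcal/mol.
Chair II (acetyl equatorial, iodo equatorial, nitro axial): E = 1.06 kcal/mol.
ΔE = 1.66 − 1.06 = 0.60 kcal/mol; chair II is more stable.

0.60 kcal/mol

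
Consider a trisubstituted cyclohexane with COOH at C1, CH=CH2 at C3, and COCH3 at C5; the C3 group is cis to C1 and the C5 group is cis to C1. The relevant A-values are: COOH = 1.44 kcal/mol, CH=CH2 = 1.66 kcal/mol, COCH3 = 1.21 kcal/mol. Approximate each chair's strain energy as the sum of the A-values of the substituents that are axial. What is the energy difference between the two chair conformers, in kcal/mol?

Chair I (carboxyl axial, vinyl axial, acetyl axial): E = 4.31 kcal/mol.
Chair II (carboxyl equatorial, vinyl equatorial, acetyl equatorial): E = 0.00 kcal/mol.
ΔE = 4.31 − 0.00 = 4.31 kcal/mol; chair II is more stable.

4.31 kcal/mol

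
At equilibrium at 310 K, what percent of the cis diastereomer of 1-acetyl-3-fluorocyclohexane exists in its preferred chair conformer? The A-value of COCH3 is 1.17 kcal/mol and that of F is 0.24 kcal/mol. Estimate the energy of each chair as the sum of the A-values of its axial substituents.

90.8%

C1 and C3 have the same parity, so for the cis isomer the two substituents are e,e in one chair and a,a in the other.
Chair I (acetyl axial, fluoro axial): E = 1.41 kcal/mol; chair II (acetyl equatorial, fluoro equatorial): E = 0.00 kcal/mol.
ΔG = 1.41 kcal/mol between the two chairs.
K = exp(ΔG/RT) with R = 1.987×10⁻³ kcal mol⁻¹ K⁻¹ and T = 310 K gives K ≈ 9.87.
Fraction in the lower-energy chair = K/(K+1) = 90.8%.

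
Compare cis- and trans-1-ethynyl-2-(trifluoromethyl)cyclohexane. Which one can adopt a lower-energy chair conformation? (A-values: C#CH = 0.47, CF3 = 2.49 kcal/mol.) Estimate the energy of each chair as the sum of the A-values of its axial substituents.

At 1,2 positions (parity opposite): cis → (a,e or e,a); trans → (e,e or a,a).
Best chair for cis: E = 0.47 kcal/mol; best chair for trans: E = 0.00 kcal/mol.
The trans isomer is lower by 0.47 kcal/mol.

trans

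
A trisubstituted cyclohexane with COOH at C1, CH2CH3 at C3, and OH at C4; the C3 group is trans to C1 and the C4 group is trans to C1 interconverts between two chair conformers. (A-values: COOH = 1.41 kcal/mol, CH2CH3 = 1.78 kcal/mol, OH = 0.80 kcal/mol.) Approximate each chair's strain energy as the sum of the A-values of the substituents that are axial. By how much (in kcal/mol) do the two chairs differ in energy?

0.43 kcal/mol

Chair I (carboxyl axial, ethyl equatorial, hydroxyl axial): E = 2.21 kcal/mol.
Chair II (carboxyl equatorial, ethyl axial, hydroxyl equatorial): E = 1.78 kcal/mol.
ΔE = 2.21 − 1.78 = 0.43 kcal/mol; chair II is more stable.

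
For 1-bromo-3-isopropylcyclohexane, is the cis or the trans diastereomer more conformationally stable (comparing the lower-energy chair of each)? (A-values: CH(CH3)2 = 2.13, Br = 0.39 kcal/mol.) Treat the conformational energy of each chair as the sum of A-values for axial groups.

cis

At 1,3 positions (parity same): cis → (e,e or a,a); trans → (a,e or e,a).
Best chair for cis: E = 0.00 kcal/mol; best chair for trans: E = 0.39 kcal/mol.
The cis isomer is lower by 0.39 kcal/mol.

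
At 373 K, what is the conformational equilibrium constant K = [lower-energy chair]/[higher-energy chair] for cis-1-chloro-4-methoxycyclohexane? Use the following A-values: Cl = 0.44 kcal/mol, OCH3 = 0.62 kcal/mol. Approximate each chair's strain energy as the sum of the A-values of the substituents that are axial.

K ≈ 1.27

C1 and C4 have opposite parity, so for the cis isomer the two substituents are one axial and one equatorial in each chair.
Chair I (chloro axial, methoxy equatorial): E = 0.44 kcal/mol; chair II (chloro equatorial, methoxy axial): E = 0.62 kcal/mol.
ΔG = 0.18 kcal/mol between the two chairs.
K = exp(ΔG/RT) with R = 1.987×10⁻³ kcal mol⁻¹ K⁻¹ and T = 373 K gives K ≈ 1.27.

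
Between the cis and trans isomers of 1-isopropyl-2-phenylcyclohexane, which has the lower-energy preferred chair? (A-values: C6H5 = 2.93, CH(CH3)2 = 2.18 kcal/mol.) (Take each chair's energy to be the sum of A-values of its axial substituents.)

trans

At 1,2 positions (parity opposite): cis → (a,e or e,a); trans → (e,e or a,a).
Best chair for cis: E = 2.18 kcal/mol; best chair for trans: E = 0.00 kcal/mol.
The trans isomer is lower by 2.18 kcal/mol.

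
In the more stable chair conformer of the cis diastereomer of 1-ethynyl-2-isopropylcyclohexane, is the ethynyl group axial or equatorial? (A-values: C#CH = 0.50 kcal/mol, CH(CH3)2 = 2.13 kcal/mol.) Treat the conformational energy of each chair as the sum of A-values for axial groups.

C1 and C2 have opposite parity, so for the cis isomer the two substituents are one axial and one equatorial in each chair.
Chair I (ethynyl axial, isopropyl equatorial): E = 0.50 kcal/mol.
Chair II (ethynyl equatorial, isopropyl axial): E = 2.13 kcal/mol.
Chair I is the more stable (lower-energy) conformer, and in that chair the ethynyl group is axial.

axial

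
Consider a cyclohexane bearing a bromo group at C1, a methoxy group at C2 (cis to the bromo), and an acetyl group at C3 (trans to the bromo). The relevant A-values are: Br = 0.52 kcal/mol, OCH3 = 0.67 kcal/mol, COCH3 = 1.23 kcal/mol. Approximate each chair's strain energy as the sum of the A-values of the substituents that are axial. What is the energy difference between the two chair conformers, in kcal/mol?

Chair I (bromo axial, methoxy equatorial, acetyl equatorial): E = 0.52 kcal/mol.
Chair II (bromo equatorial, methoxy axial, acetyl axial): E = 1.90 kcal/mol.
ΔE = 1.90 − 0.52 = 1.38 kcal/mol; chair I is more stable.

1.38 kcal/mol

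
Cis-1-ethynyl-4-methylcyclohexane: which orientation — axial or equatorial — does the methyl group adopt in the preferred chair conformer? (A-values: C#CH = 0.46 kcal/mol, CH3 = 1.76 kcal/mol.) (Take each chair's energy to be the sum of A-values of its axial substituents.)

C1 and C4 have opposite parity, so for the cis isomer the two substituents are one axial and one equatorial in each chair.
Chair I (ethynyl axial, methyl equatorial): E = 0.46 kcal/mol.
Chair II (ethynyl equatorial, methyl axial): E = 1.76 kcal/mol.
Chair I is the more stable (lower-energy) conformer, and in that chair the methyl group is equatorial.

equatorial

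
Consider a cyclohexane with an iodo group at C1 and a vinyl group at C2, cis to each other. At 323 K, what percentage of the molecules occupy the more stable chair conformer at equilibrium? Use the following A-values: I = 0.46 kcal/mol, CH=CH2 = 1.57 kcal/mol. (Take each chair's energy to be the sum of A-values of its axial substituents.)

84.9%

C1 and C2 have opposite parity, so for the cis isomer the two substituents are one axial and one equatorial in each chair.
Chair I (iodo axial, vinyl equatorial): E = 0.46 kcal/mol; chair II (iodo equatorial, vinyl axial): E = 1.57 kcal/mol.
ΔG = 1.11 kcal/mol between the two chairs.
K = exp(ΔG/RT) with R = 1.987×10⁻³ kcal mol⁻¹ K⁻¹ and T = 323 K gives K ≈ 5.64.
Fraction in the lower-energy chair = K/(K+1) = 84.9%.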